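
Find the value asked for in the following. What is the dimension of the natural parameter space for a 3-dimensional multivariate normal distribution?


Exponential family dimension calculation:
For 3-dim MVN: mean has 3 params, covariance has 3*4/2 = 6 unique entries.
Total dim = 3 + 6 = 9.

9


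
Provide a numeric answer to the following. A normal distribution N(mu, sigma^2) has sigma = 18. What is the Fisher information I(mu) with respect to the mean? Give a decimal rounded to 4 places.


The Fisher information for the mean of a normal distribution is I(mu) = 1/sigma^2.
sigma = 18, so sigma^2 = 324.
I(mu) = 1/324 = 0.0031

0.0031


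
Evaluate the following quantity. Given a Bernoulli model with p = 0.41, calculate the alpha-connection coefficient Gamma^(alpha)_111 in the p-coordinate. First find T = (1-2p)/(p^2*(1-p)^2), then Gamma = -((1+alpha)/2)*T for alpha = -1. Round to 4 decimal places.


Skewness (Amari-Chentsov) tensor: T = (1-2p)/(p^2*(1-p)^2).
p = 0.41, 1-2p = 0.18, p^2 = 0.1681, (1-p)^2 = 0.3481.
T = 0.18/(0.1681 * 0.3481) = 3.076102.
In the p-coordinate, Gamma^(alpha) = Gamma^(0) - (alpha/2)*T with Gamma^(0) = (1/2)*g'(p) = -T/2,
so Gamma^(alpha) = -((1+alpha)/2)*T.
alpha = -1, -(1+alpha)/2 = 0.0.
Gamma = 0.0 * 3.076102 = 0.0000

0.0000


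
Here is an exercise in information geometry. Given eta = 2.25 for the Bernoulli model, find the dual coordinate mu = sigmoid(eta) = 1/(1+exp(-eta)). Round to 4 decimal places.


Dual coordinate (expectation parameter) for Bernoulli:
mu = 1/(1+exp(-eta)).
eta = 2.25.
exp(-eta) = exp(-2.25) = 0.105399.
mu = 1/(1+0.105399) = 0.9047

0.9047


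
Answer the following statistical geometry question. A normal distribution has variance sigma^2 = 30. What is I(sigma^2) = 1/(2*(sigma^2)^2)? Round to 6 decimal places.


Fisher information for variance: I(sigma^2) = 1/(2*sigma^4).
sigma^2 = 30, so sigma^4 = 900.
I = 1/(2*900) = 1/1800 = 0.000556

0.000556


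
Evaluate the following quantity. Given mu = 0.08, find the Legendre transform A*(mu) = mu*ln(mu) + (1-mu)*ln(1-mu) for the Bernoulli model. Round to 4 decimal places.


Legendre transform for Bernoulli:
A*(mu) = mu*log(mu) + (1-mu)*log(1-mu).
mu = 0.08, 1-mu = 0.92.
mu*log(mu) = 0.08*log(0.08) = -0.202058.
(1-mu)*log(1-mu) = 0.92*log(0.92) = -0.076711.
A* = -0.202058 + -0.076711 = -0.2788

-0.2788


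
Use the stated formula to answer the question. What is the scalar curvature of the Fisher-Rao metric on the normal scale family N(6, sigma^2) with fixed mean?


This family has a single free parameter, so its statistical manifold
is 1-dimensional. The Riemann curvature tensor of any 1-dimensional
Riemannian manifold vanishes identically, so R = 0.

0


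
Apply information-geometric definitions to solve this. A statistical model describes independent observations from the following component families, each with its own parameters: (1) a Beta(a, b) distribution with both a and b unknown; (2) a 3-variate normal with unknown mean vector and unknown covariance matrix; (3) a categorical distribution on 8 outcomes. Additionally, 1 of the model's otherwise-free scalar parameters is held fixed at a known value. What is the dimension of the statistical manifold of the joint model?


The dimension of a statistical manifold equals the number of free
(independent) real parameters of the model. For a product of independent
blocks the parameter counts add.
- Beta (a, b): 2.
- 3-variate normal: 3 (mean) + 3*4/2 = 6 (symmetric covariance) = 9.
- categorical on 8 outcomes (probabilities sum to 1): 8-1 = 7.
Total = 2 + 9 + 7 = 18.
1 parameter(s) fixed at known values: 18 - 1 = 17.
Dimension = 17

17


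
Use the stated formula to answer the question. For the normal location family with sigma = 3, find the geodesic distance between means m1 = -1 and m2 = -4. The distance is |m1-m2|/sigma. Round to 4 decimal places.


On the fixed-variance normal subfamily, geodesic distance = |m1-m2|/sigma.
|-1 - -4| = 3.
sigma = 3.
d = 3/3 = 1.0000

1.0000


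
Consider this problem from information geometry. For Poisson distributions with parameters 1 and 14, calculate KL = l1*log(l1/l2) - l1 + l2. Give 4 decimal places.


KL divergence for Poisson:
KL = l1*log(l1/l2) - l1 + l2.
l1 = 1, l2 = 14.
log(1/14) = -2.639057.
l1*log(l1/l2) = 1 * -2.639057 = -2.639057.
KL = -2.639057 - 1 + 14 = 10.3609

10.3609


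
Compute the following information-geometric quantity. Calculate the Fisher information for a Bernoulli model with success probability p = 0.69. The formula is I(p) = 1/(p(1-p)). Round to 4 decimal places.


For Bernoulli(p), Fisher information is I(p) = 1/(p*(1-p)).
p = 0.69, 1-p = 0.31.
p*(1-p) = 0.2139.
I(p) = 1/0.2139 = 4.6751

4.6751


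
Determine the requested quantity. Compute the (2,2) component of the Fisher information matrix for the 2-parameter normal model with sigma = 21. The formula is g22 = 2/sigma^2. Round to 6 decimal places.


For the 2-parameter normal family, the Fisher metric has:
  g11 = 1/sigma^2, g22 = 2/sigma^2.
sigma = 21, sigma^2 = 441.
g22 = 0.004535

0.004535


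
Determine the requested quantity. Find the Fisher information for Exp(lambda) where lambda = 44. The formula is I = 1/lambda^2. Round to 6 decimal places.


Fisher information for exponential: I(lambda) = 1/lambda^2.
lambda = 44, lambda^2 = 1936.
I = 1/1936 = 0.000517

0.000517


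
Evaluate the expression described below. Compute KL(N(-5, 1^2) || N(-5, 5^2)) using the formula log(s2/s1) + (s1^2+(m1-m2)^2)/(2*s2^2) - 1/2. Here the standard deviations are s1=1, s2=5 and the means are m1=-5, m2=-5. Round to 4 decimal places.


KL divergence between normal distributions:
KL = log(s2/s1) + (s1^2 + (m1-m2)^2)/(2*s2^2) - 1/2.
log(5/1) = 1.609438.
(1^2 + (-5--5)^2)/(2*5^2) = (1 + 0)/50 = 0.02.
KL = 1.609438 + 0.02 - 0.5 = 1.1294

1.1294


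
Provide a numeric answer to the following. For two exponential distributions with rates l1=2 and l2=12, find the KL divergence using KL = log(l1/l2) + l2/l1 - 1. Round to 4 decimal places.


KL divergence for exponential family:
KL = log(l1/l2) + l2/l1 - 1.
log(2/12) = -1.791759.
12/2 = 6.0.
KL = -1.791759 + 6.0 - 1 = 3.2082

3.2082


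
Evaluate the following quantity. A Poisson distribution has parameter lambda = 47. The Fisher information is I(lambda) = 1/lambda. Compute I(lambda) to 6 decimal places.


Fisher information for Poisson: I(lambda) = 1/lambda.
lambda = 47.
I(lambda) = 1/47 = 0.021277

0.021277


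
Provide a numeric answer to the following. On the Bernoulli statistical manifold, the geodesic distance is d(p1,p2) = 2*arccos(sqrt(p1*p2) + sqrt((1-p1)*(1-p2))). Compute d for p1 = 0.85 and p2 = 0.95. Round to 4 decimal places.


Geodesic distance on Bernoulli manifold:
d(p1,p2) = 2*arccos(sqrt(p1*p2) + sqrt((1-p1)*(1-p2))).
sqrt(p1*p2) = sqrt(0.85*0.95) = 0.89861.
sqrt((1-p1)*(1-p2)) = sqrt(0.15*0.05) = 0.086603.
arg = 0.89861 + 0.086603 = 0.985213.
d = 2*arccos(0.985213) = 0.3444

0.3444


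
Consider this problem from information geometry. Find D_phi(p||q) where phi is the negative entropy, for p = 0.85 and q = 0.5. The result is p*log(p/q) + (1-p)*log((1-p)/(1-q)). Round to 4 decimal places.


Bregman divergence with negative entropy generator:
D = p*log(p/q) + (1-p)*log((1-p)/(1-q)).
p = 0.85, q = 0.5.
p*log(p/q) = 0.85*log(0.85/0.5) = 0.451034.
(1-p)*log((1-p)/(1-q)) = 0.15*log(0.15/0.5) = -0.180596.
D = 0.451034 + -0.180596 = 0.2704

0.2704


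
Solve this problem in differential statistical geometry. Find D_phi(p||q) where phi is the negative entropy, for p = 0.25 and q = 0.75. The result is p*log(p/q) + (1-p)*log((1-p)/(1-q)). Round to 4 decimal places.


Bregman divergence with negative entropy generator:
D = p*log(p/q) + (1-p)*log((1-p)/(1-q)).
p = 0.25, q = 0.75.
p*log(p/q) = 0.25*log(0.25/0.75) = -0.274653.
(1-p)*log((1-p)/(1-q)) = 0.75*log(0.75/0.25) = 0.823959.
D = -0.274653 + 0.823959 = 0.5493

0.5493


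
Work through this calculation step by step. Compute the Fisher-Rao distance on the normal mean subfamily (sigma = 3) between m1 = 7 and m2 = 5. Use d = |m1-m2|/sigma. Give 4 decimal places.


On the fixed-variance normal subfamily, geodesic distance = |m1-m2|/sigma.
|7 - 5| = 2.
sigma = 3.
d = 2/3 = 0.6667

0.6667


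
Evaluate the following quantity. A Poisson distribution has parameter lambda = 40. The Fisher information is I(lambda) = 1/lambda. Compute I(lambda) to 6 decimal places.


Fisher information for Poisson: I(lambda) = 1/lambda.
lambda = 40.
I(lambda) = 1/40 = 0.025000

0.025000


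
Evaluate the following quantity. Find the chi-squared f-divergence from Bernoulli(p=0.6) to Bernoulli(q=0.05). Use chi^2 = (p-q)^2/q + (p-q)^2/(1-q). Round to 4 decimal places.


Chi-squared divergence between Bernoulli distributions:
chi^2 = (p-q)^2/q + (p-q)^2/(1-q).
p = 0.6, q = 0.05, p-q = 0.55.
(p-q)^2 = 0.3025.
term1 = 0.3025/0.05 = 6.05.
term2 = 0.3025/0.95 = 0.318421.
chi^2 = 6.05 + 0.318421 = 6.3684

6.3684


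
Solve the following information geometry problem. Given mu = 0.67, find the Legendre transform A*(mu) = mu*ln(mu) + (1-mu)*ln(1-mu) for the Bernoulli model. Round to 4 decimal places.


Legendre transform for Bernoulli:
A*(mu) = mu*log(mu) + (1-mu)*log(1-mu).
mu = 0.67, 1-mu = 0.33.
mu*log(mu) = 0.67*log(0.67) = -0.26832.
(1-mu)*log(1-mu) = 0.33*log(0.33) = -0.365859.
A* = -0.26832 + -0.365859 = -0.6342

-0.6342


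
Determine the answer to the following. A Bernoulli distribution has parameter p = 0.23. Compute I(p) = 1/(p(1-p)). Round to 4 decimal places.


For Bernoulli(p), Fisher information is I(p) = 1/(p*(1-p)).
p = 0.23, 1-p = 0.77.
p*(1-p) = 0.1771.
I(p) = 1/0.1771 = 5.6465

5.6465


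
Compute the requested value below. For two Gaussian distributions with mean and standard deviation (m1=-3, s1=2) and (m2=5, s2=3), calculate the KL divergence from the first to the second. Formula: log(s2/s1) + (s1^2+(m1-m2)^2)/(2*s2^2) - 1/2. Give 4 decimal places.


KL divergence between normal distributions:
KL = log(s2/s1) + (s1^2 + (m1-m2)^2)/(2*s2^2) - 1/2.
log(3/2) = 0.405465.
(2^2 + (-3-5)^2)/(2*3^2) = (4 + 64)/18 = 3.777778.
KL = 0.405465 + 3.777778 - 0.5 = 3.6832

3.6832


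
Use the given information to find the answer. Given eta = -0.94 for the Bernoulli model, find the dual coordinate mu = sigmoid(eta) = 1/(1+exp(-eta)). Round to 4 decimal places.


Dual coordinate (expectation parameter) for Bernoulli:
mu = 1/(1+exp(-eta)).
eta = -0.94.
exp(-eta) = exp(0.94) = 2.559981.
mu = 1/(1+2.559981) = 0.2809

0.2809


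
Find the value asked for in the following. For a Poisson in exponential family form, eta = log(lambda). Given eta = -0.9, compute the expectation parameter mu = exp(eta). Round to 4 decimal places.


Expectation parameter for Poisson exponential family:
mu = exp(eta).
eta = -0.9.
mu = exp(-0.9) = 0.4066

0.4066


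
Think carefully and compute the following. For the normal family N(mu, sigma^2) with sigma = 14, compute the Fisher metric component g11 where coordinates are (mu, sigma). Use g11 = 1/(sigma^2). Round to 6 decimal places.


For the 2-parameter normal family, the Fisher metric has:
  g11 = 1/sigma^2, g22 = 2/sigma^2.
sigma = 14, sigma^2 = 196.
g11 = 0.005102

0.005102


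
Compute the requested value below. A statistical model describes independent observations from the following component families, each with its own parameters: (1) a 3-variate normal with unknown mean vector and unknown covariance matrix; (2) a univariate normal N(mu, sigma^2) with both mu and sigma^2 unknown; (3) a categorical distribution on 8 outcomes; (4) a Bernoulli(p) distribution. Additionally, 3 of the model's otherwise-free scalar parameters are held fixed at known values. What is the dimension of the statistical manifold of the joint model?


The dimension of a statistical manifold equals the number of free
(independent) real parameters of the model. For a product of independent
blocks the parameter counts add.
- 3-variate normal: 3 (mean) + 3*4/2 = 6 (symmetric covariance) = 9.
- normal (mu, sigma^2): 2.
- categorical on 8 outcomes (probabilities sum to 1): 8-1 = 7.
- Bernoulli (p): 1.
Total = 9 + 2 + 7 + 1 = 19.
3 parameter(s) fixed at known values: 19 - 3 = 16.
Dimension = 16

16


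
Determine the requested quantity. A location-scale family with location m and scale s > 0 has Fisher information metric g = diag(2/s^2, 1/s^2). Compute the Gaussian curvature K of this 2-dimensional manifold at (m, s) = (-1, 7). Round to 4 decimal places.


The metric has the form g = (A dm^2 + B ds^2)/s^2 with A = 2, B = 1.
Substitute u = sqrt(A/B)*m: g = B*(du^2 + ds^2)/s^2, i.e. B times the
Poincare upper half-plane metric, which has constant Gaussian curvature -1.
Scaling a 2D metric by a constant c divides the Gaussian curvature by c,
so K = -1/B = -1/(1) = -1.0000 everywhere (the point (m, s) = (-1, 7) is irrelevant:
the curvature is constant).
The requested Gaussian curvature is K = -1.0000.

-1.0000


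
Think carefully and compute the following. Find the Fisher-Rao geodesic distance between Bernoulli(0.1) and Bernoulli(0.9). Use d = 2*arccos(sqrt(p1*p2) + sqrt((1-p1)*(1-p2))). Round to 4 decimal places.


Geodesic distance on Bernoulli manifold:
d(p1,p2) = 2*arccos(sqrt(p1*p2) + sqrt((1-p1)*(1-p2))).
sqrt(p1*p2) = sqrt(0.1*0.9) = 0.3.
sqrt((1-p1)*(1-p2)) = sqrt(0.9*0.1) = 0.3.
arg = 0.3 + 0.3 = 0.6.
d = 2*arccos(0.6) = 1.8546

1.8546


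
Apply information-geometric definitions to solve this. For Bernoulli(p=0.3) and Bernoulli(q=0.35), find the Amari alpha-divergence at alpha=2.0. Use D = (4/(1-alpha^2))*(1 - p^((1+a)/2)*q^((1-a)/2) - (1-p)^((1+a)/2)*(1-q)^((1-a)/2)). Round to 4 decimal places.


Amari alpha-divergence:
D = (4/(1-alpha^2))*(1 - p^((1+a)/2)*q^((1-a)/2) - (1-p)^((1+a)/2)*(1-q)^((1-a)/2)).
alpha = 2.0, p = 0.3, q = 0.35.
e1 = (1+alpha)/2 = 1.5, e2 = (1-alpha)/2 = -0.5.
t1 = p^e1 * q^e2 = 0.3^1.5 * 0.35^-0.5 = 0.277746.
t2 = (1-p)^e1 * (1-q)^e2 = 0.7^1.5 * 0.65^-0.5 = 0.726424.
4/(1-alpha^2) = -1.333333.
D = -1.333333*(1 - 0.277746 - 0.726424) = 0.0056

0.0056


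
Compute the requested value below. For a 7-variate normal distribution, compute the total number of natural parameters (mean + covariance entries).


Exponential family dimension calculation:
For 7-dim MVN: mean has 7 params, covariance has 7*8/2 = 28 unique entries.
Total dim = 7 + 28 = 35.

35


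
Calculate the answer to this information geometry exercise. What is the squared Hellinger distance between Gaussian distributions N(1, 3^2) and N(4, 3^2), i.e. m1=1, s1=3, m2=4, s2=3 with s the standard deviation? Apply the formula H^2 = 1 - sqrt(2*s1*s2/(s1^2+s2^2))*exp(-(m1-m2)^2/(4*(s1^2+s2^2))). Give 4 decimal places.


Squared Hellinger distance for Gaussians:
H^2 = 1 - sqrt(2*s1*s2/(s1^2+s2^2)) * exp(-(m1-m2)^2/(4*(s1^2+s2^2))).
s1^2 = 9, s2^2 = 9, s1^2+s2^2 = 18.
sqrt(2*3*3/(18)) = 1.0.
(m1-m2)^2 = (-3)^2 = 9.
exp(-9/(4*18)) = exp(-0.125) = 0.882497.
H^2 = 1 - 1.0*0.882497 = 0.1175

0.1175


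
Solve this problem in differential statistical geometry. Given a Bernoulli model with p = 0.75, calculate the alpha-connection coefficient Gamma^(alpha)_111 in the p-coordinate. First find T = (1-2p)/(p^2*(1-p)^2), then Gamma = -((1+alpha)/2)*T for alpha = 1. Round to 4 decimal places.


Skewness (Amari-Chentsov) tensor: T = (1-2p)/(p^2*(1-p)^2).
p = 0.75, 1-2p = -0.5, p^2 = 0.5625, (1-p)^2 = 0.0625.
T = -0.5/(0.5625 * 0.0625) = -14.222222.
In the p-coordinate, Gamma^(alpha) = Gamma^(0) - (alpha/2)*T with Gamma^(0) = (1/2)*g'(p) = -T/2,
so Gamma^(alpha) = -((1+alpha)/2)*T.
alpha = 1, -(1+alpha)/2 = -1.0.
Gamma = -1.0 * -14.222222 = 14.2222

14.2222


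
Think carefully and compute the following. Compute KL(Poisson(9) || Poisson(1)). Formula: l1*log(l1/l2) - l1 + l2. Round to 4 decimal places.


KL divergence for Poisson:
KL = l1*log(l1/l2) - l1 + l2.
l1 = 9, l2 = 1.
log(9/1) = 2.197225.
l1*log(l1/l2) = 9 * 2.197225 = 19.775021.
KL = 19.775021 - 9 + 1 = 11.7750

11.7750


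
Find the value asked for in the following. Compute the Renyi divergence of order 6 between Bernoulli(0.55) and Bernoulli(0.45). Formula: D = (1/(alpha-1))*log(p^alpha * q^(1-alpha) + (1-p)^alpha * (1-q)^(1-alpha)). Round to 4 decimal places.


Renyi divergence of order alpha between Bernoulli distributions:
D = (1/(alpha-1))*log(p^alpha * q^(1-alpha) + (1-p)^alpha * (1-q)^(1-alpha)).
alpha = 6, p = 0.55, q = 0.45.
p^alpha * q^(1-alpha) = 0.55^6 * 0.45^-5 = 1.500077.
(1-p)^alpha * (1-q)^(1-alpha) = 0.45^6 * 0.55^-5 = 0.164992.
sum = 1.500077 + 0.164992 = 1.665069.
D = (1/5)*log(1.665069) = 0.1020

0.1020


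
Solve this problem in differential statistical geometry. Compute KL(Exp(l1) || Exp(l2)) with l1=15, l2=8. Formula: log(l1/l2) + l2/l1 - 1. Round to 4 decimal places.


KL divergence for exponential family:
KL = log(l1/l2) + l2/l1 - 1.
log(15/8) = 0.628609.
8/15 = 0.533333.
KL = 0.628609 + 0.533333 - 1 = 0.1619

0.1619


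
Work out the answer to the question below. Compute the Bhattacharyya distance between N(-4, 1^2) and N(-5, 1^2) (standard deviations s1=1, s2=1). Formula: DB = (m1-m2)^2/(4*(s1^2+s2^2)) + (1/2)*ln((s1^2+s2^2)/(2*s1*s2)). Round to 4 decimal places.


Bhattacharyya distance between two Gaussians:
DB = (m1-m2)^2/(4*(s1^2+s2^2)) + (1/2)*ln((s1^2+s2^2)/(2*s1*s2)).
(m1-m2)^2 = (1)^2 = 1.
s1^2+s2^2 = 1 + 1 = 2.
term1 = 1/8 = 0.125.
term2 = 0.5*ln(2/2.0) = 0.0.
DB = 0.125 + 0.0 = 0.1250

0.1250


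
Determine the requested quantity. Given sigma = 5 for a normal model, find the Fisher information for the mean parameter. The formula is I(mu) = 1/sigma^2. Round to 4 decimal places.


The Fisher information for the mean of a normal distribution is I(mu) = 1/sigma^2.
sigma = 5, so sigma^2 = 25.
I(mu) = 1/25 = 0.0400

0.0400


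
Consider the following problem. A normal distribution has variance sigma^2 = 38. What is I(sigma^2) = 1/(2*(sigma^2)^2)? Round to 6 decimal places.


Fisher information for variance: I(sigma^2) = 1/(2*sigma^4).
sigma^2 = 38, so sigma^4 = 1444.
I = 1/(2*1444) = 1/2888 = 0.000346

0.000346


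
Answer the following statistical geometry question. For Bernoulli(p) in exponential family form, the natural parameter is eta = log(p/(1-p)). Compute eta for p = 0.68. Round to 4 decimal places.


Natural parameter for Bernoulli: eta = log(p/(1-p)).
p = 0.68, 1-p = 0.32.
p/(1-p) = 2.125.
eta = log(2.125) = 0.7538

0.7538


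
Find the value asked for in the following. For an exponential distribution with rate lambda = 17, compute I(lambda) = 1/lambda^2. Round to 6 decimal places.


Fisher information for exponential: I(lambda) = 1/lambda^2.
lambda = 17, lambda^2 = 289.
I = 1/289 = 0.003460

0.003460


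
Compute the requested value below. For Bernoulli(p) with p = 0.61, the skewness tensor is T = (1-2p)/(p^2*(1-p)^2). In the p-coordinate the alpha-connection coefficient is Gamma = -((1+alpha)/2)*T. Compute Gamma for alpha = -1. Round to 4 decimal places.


Skewness (Amari-Chentsov) tensor: T = (1-2p)/(p^2*(1-p)^2).
p = 0.61, 1-2p = -0.22, p^2 = 0.3721, (1-p)^2 = 0.1521.
T = -0.22/(0.3721 * 0.1521) = -3.887172.
In the p-coordinate, Gamma^(alpha) = Gamma^(0) - (alpha/2)*T with Gamma^(0) = (1/2)*g'(p) = -T/2,
so Gamma^(alpha) = -((1+alpha)/2)*T.
alpha = -1, -(1+alpha)/2 = 0.0.
Gamma = 0.0 * -3.887172 = 0.0000

0.0000


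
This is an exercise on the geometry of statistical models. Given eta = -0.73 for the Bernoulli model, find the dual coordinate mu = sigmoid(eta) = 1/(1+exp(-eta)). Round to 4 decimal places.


Dual coordinate (expectation parameter) for Bernoulli:
mu = 1/(1+exp(-eta)).
eta = -0.73.
exp(-eta) = exp(0.73) = 2.075081.
mu = 1/(1+2.075081) = 0.3252

0.3252


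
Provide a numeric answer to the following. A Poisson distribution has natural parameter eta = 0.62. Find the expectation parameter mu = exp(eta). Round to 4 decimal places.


Expectation parameter for Poisson exponential family:
mu = exp(eta).
eta = 0.62.
mu = exp(0.62) = 1.8589

1.8589


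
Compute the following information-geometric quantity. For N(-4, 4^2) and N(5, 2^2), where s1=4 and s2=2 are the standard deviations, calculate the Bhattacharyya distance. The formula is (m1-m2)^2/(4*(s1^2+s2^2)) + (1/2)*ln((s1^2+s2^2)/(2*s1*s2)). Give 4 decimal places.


Bhattacharyya distance between two Gaussians:
DB = (m1-m2)^2/(4*(s1^2+s2^2)) + (1/2)*ln((s1^2+s2^2)/(2*s1*s2)).
(m1-m2)^2 = (-9)^2 = 81.
s1^2+s2^2 = 16 + 4 = 20.
term1 = 81/80 = 1.0125.
term2 = 0.5*ln(20/16.0) = 0.111572.
DB = 1.0125 + 0.111572 = 1.1241

1.1241


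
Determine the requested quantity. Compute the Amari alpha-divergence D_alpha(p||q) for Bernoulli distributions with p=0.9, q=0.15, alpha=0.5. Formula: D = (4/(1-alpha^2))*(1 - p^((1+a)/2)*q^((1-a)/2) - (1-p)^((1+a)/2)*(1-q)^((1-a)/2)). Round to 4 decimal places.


Amari alpha-divergence:
D = (4/(1-alpha^2))*(1 - p^((1+a)/2)*q^((1-a)/2) - (1-p)^((1+a)/2)*(1-q)^((1-a)/2)).
alpha = 0.5, p = 0.9, q = 0.15.
e1 = (1+alpha)/2 = 0.75, e2 = (1-alpha)/2 = 0.25.
t1 = p^e1 * q^e2 = 0.9^0.75 * 0.15^0.25 = 0.575049.
t2 = (1-p)^e1 * (1-q)^e2 = 0.1^0.75 * 0.85^0.25 = 0.170748.
4/(1-alpha^2) = 5.333333.
D = 5.333333*(1 - 0.575049 - 0.170748) = 1.3558

1.3558


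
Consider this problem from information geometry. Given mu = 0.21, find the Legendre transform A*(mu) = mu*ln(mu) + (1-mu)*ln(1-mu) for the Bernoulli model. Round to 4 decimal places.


Legendre transform for Bernoulli:
A*(mu) = mu*log(mu) + (1-mu)*log(1-mu).
mu = 0.21, 1-mu = 0.79.
mu*log(mu) = 0.21*log(0.21) = -0.327736.
(1-mu)*log(1-mu) = 0.79*log(0.79) = -0.186221.
A* = -0.327736 + -0.186221 = -0.5140

-0.5140


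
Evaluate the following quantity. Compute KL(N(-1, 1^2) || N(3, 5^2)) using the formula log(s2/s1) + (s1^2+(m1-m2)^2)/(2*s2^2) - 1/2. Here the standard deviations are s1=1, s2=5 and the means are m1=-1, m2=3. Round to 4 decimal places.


KL divergence between normal distributions:
KL = log(s2/s1) + (s1^2 + (m1-m2)^2)/(2*s2^2) - 1/2.
log(5/1) = 1.609438.
(1^2 + (-1-3)^2)/(2*5^2) = (1 + 16)/50 = 0.34.
KL = 1.609438 + 0.34 - 0.5 = 1.4494

1.4494


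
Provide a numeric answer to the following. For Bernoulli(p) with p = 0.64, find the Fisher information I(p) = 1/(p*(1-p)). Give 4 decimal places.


For Bernoulli(p), Fisher information is I(p) = 1/(p*(1-p)).
p = 0.64, 1-p = 0.36.
p*(1-p) = 0.2304.
I(p) = 1/0.2304 = 4.3403

4.3403


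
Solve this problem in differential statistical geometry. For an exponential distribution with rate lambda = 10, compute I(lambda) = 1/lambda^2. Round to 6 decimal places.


Fisher information for exponential: I(lambda) = 1/lambda^2.
lambda = 10, lambda^2 = 100.
I = 1/100 = 0.010000

0.010000


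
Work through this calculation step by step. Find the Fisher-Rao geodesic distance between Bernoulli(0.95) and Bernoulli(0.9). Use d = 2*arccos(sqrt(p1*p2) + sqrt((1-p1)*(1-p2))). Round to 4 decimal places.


Geodesic distance on Bernoulli manifold:
d(p1,p2) = 2*arccos(sqrt(p1*p2) + sqrt((1-p1)*(1-p2))).
sqrt(p1*p2) = sqrt(0.95*0.9) = 0.924662.
sqrt((1-p1)*(1-p2)) = sqrt(0.05*0.1) = 0.070711.
arg = 0.924662 + 0.070711 = 0.995373.
d = 2*arccos(0.995373) = 0.1925

0.1925


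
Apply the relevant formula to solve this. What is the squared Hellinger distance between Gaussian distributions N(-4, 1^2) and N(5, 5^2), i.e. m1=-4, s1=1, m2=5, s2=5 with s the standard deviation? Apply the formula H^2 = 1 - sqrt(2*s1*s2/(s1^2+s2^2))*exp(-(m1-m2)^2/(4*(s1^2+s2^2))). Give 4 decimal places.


Squared Hellinger distance for Gaussians:
H^2 = 1 - sqrt(2*s1*s2/(s1^2+s2^2)) * exp(-(m1-m2)^2/(4*(s1^2+s2^2))).
s1^2 = 1, s2^2 = 25, s1^2+s2^2 = 26.
sqrt(2*1*5/(26)) = 0.620174.
(m1-m2)^2 = (-9)^2 = 81.
exp(-81/(4*26)) = exp(-0.778846) = 0.458935.
H^2 = 1 - 0.620174*0.458935 = 0.7154

0.7154


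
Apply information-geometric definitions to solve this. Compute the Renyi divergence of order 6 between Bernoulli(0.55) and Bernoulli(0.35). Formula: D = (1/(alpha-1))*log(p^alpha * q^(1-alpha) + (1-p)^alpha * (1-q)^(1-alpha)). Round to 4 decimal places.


Renyi divergence of order alpha between Bernoulli distributions:
D = (1/(alpha-1))*log(p^alpha * q^(1-alpha) + (1-p)^alpha * (1-q)^(1-alpha)).
alpha = 6, p = 0.55, q = 0.35.
p^alpha * q^(1-alpha) = 0.55^6 * 0.35^-5 = 5.270307.
(1-p)^alpha * (1-q)^(1-alpha) = 0.45^6 * 0.65^-5 = 0.071566.
sum = 5.270307 + 0.071566 = 5.341873.
D = (1/5)*log(5.341873) = 0.3351

0.3351


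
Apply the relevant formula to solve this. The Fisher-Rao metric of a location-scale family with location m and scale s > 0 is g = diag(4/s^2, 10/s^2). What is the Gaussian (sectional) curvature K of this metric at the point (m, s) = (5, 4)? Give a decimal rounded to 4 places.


The metric has the form g = (A dm^2 + B ds^2)/s^2 with A = 4, B = 10.
Substitute u = sqrt(A/B)*m: g = B*(du^2 + ds^2)/s^2, i.e. B times the
Poincare upper half-plane metric, which has constant Gaussian curvature -1.
Scaling a 2D metric by a constant c divides the Gaussian curvature by c,
so K = -1/B = -1/(10) = -0.1000 everywhere (the point (m, s) = (5, 4) is irrelevant:
the curvature is constant).
The requested Gaussian curvature is K = -0.1000.

-0.1000


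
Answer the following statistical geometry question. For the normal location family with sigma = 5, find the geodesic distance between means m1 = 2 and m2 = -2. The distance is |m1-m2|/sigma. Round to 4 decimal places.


On the fixed-variance normal subfamily, geodesic distance = |m1-m2|/sigma.
|2 - -2| = 4.
sigma = 5.
d = 4/5 = 0.8000

0.8000


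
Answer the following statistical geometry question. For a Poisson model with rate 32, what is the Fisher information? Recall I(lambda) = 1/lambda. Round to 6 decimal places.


Fisher information for Poisson: I(lambda) = 1/lambda.
lambda = 32.
I(lambda) = 1/32 = 0.031250

0.031250


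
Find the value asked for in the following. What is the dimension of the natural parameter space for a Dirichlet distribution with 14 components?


Exponential family dimension calculation:
Dirichlet with 14 components has 14 natural parameters.

14


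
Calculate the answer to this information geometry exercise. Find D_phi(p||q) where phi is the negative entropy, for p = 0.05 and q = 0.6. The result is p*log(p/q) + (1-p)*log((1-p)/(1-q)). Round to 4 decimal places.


Bregman divergence with negative entropy generator:
D = p*log(p/q) + (1-p)*log((1-p)/(1-q)).
p = 0.05, q = 0.6.
p*log(p/q) = 0.05*log(0.05/0.6) = -0.124245.
(1-p)*log((1-p)/(1-q)) = 0.95*log(0.95/0.4) = 0.821748.
D = -0.124245 + 0.821748 = 0.6975

0.6975


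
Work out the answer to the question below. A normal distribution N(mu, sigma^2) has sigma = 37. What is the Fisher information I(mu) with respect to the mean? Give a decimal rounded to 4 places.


The Fisher information for the mean of a normal distribution is I(mu) = 1/sigma^2.
sigma = 37, so sigma^2 = 1369.
I(mu) = 1/1369 = 0.0007

0.0007


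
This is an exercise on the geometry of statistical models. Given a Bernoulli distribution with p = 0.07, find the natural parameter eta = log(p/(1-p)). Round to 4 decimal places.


Natural parameter for Bernoulli: eta = log(p/(1-p)).
p = 0.07, 1-p = 0.93.
p/(1-p) = 0.075269.
eta = log(0.075269) = -2.5867

-2.5867


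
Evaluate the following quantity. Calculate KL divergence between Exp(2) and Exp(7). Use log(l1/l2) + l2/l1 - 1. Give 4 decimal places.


KL divergence for exponential family:
KL = log(l1/l2) + l2/l1 - 1.
log(2/7) = -1.252763.
7/2 = 3.5.
KL = -1.252763 + 3.5 - 1 = 1.2472

1.2472


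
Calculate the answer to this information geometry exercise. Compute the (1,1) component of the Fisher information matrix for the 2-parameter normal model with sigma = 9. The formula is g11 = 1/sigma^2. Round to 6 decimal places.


For the 2-parameter normal family, the Fisher metric has:
  g11 = 1/sigma^2, g22 = 2/sigma^2.
sigma = 9, sigma^2 = 81.
g11 = 0.012346

0.012346


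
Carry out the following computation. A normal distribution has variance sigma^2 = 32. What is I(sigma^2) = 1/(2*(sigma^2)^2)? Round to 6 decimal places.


Fisher information for variance: I(sigma^2) = 1/(2*sigma^4).
sigma^2 = 32, so sigma^4 = 1024.
I = 1/(2*1024) = 1/2048 = 0.000488

0.000488


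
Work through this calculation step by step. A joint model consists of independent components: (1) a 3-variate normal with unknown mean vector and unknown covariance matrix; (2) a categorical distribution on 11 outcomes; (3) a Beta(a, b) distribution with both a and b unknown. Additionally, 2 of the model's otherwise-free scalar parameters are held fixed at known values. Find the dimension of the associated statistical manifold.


The dimension of a statistical manifold equals the number of free
(independent) real parameters of the model. For a product of independent
blocks the parameter counts add.
- 3-variate normal: 3 (mean) + 3*4/2 = 6 (symmetric covariance) = 9.
- categorical on 11 outcomes (probabilities sum to 1): 11-1 = 10.
- Beta (a, b): 2.
Total = 9 + 10 + 2 = 21.
2 parameter(s) fixed at known values: 21 - 2 = 19.
Dimension = 19

19


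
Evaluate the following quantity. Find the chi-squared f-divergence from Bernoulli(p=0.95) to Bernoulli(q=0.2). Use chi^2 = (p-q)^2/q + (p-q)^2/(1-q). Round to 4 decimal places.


Chi-squared divergence between Bernoulli distributions:
chi^2 = (p-q)^2/q + (p-q)^2/(1-q).
p = 0.95, q = 0.2, p-q = 0.75.
(p-q)^2 = 0.5625.
term1 = 0.5625/0.2 = 2.8125.
term2 = 0.5625/0.8 = 0.703125.
chi^2 = 2.8125 + 0.703125 = 3.5156

3.5156


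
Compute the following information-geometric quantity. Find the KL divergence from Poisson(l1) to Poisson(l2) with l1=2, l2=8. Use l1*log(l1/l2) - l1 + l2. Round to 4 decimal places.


KL divergence for Poisson:
KL = l1*log(l1/l2) - l1 + l2.
l1 = 2, l2 = 8.
log(2/8) = -1.386294.
l1*log(l1/l2) = 2 * -1.386294 = -2.772589.
KL = -2.772589 - 2 + 8 = 3.2274

3.2274


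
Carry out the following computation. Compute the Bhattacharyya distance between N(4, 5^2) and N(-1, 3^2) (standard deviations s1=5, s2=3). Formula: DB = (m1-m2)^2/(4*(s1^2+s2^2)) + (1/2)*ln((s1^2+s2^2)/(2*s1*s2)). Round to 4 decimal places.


Bhattacharyya distance between two Gaussians:
DB = (m1-m2)^2/(4*(s1^2+s2^2)) + (1/2)*ln((s1^2+s2^2)/(2*s1*s2)).
(m1-m2)^2 = (5)^2 = 25.
s1^2+s2^2 = 25 + 9 = 34.
term1 = 25/136 = 0.183824.
term2 = 0.5*ln(34/30.0) = 0.062582.
DB = 0.183824 + 0.062582 = 0.2464

0.2464


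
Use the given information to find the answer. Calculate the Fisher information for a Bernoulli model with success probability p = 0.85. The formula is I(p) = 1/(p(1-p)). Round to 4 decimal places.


For Bernoulli(p), Fisher information is I(p) = 1/(p*(1-p)).
p = 0.85, 1-p = 0.15.
p*(1-p) = 0.1275.
I(p) = 1/0.1275 = 7.8431

7.8431


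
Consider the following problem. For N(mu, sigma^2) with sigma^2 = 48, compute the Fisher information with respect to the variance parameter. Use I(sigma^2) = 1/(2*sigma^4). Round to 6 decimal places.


Fisher information for variance: I(sigma^2) = 1/(2*sigma^4).
sigma^2 = 48, so sigma^4 = 2304.
I = 1/(2*2304) = 1/4608 = 0.000217

0.000217


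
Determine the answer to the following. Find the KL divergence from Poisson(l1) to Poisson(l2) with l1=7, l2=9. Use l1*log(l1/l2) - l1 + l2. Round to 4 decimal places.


KL divergence for Poisson:
KL = l1*log(l1/l2) - l1 + l2.
l1 = 7, l2 = 9.
log(7/9) = -0.251314.
l1*log(l1/l2) = 7 * -0.251314 = -1.759201.
KL = -1.759201 - 7 + 9 = 0.2408

0.2408


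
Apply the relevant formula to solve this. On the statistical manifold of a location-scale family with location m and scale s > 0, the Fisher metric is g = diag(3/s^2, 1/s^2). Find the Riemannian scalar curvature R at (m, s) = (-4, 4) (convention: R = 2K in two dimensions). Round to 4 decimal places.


The metric has the form g = (A dm^2 + B ds^2)/s^2 with A = 3, B = 1.
Substitute u = sqrt(A/B)*m: g = B*(du^2 + ds^2)/s^2, i.e. B times the
Poincare upper half-plane metric, which has constant Gaussian curvature -1.
Scaling a 2D metric by a constant c divides the Gaussian curvature by c,
so K = -1/B = -1/(1) = -1.0000 everywhere (the point (m, s) = (-4, 4) is irrelevant:
the curvature is constant).
Scalar curvature in dimension 2: R = 2K = -2/(1) = -2.0000.

-2.0000


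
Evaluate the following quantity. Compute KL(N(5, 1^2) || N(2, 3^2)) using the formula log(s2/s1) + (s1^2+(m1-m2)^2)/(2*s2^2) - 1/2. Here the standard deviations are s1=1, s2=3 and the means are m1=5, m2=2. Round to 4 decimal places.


KL divergence between normal distributions:
KL = log(s2/s1) + (s1^2 + (m1-m2)^2)/(2*s2^2) - 1/2.
log(3/1) = 1.098612.
(1^2 + (5-2)^2)/(2*3^2) = (1 + 9)/18 = 0.555556.
KL = 1.098612 + 0.555556 - 0.5 = 1.1542

1.1542


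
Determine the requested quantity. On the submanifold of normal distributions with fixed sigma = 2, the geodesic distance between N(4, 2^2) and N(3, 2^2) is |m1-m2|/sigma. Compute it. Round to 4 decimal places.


On the fixed-variance normal subfamily, geodesic distance = |m1-m2|/sigma.
|4 - 3| = 1.
sigma = 2.
d = 1/2 = 0.5000

0.5000


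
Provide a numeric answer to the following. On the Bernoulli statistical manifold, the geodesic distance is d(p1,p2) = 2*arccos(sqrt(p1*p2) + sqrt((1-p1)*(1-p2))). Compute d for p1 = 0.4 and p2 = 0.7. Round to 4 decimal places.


Geodesic distance on Bernoulli manifold:
d(p1,p2) = 2*arccos(sqrt(p1*p2) + sqrt((1-p1)*(1-p2))).
sqrt(p1*p2) = sqrt(0.4*0.7) = 0.52915.
sqrt((1-p1)*(1-p2)) = sqrt(0.6*0.3) = 0.424264.
arg = 0.52915 + 0.424264 = 0.953414.
d = 2*arccos(0.953414) = 0.6129

0.6129


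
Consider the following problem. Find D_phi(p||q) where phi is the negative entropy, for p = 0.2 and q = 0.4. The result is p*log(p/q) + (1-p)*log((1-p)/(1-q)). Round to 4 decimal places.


Bregman divergence with negative entropy generator:
D = p*log(p/q) + (1-p)*log((1-p)/(1-q)).
p = 0.2, q = 0.4.
p*log(p/q) = 0.2*log(0.2/0.4) = -0.138629.
(1-p)*log((1-p)/(1-q)) = 0.8*log(0.8/0.6) = 0.230146.
D = -0.138629 + 0.230146 = 0.0915

0.0915


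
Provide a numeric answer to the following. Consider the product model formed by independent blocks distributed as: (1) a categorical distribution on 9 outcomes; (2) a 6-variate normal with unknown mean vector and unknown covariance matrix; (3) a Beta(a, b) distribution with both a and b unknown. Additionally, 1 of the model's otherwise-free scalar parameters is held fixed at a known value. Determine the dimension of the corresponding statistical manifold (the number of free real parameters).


The dimension of a statistical manifold equals the number of free
(independent) real parameters of the model. For a product of independent
blocks the parameter counts add.
- categorical on 9 outcomes (probabilities sum to 1): 9-1 = 8.
- 6-variate normal: 6 (mean) + 6*7/2 = 21 (symmetric covariance) = 27.
- Beta (a, b): 2.
Total = 8 + 27 + 2 = 37.
1 parameter(s) fixed at known values: 37 - 1 = 36.
Dimension = 36

36


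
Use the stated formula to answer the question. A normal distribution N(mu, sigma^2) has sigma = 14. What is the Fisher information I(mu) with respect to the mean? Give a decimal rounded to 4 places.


The Fisher information for the mean of a normal distribution is I(mu) = 1/sigma^2.
sigma = 14, so sigma^2 = 196.
I(mu) = 1/196 = 0.0051

0.0051


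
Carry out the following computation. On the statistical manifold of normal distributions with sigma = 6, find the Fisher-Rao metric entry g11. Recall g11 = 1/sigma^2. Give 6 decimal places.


For the 2-parameter normal family, the Fisher metric has:
  g11 = 1/sigma^2, g22 = 2/sigma^2.
sigma = 6, sigma^2 = 36.
g11 = 0.027778

0.027778


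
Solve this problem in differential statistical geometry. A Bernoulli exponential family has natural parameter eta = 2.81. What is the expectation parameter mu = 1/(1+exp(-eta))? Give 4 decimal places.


Dual coordinate (expectation parameter) for Bernoulli:
mu = 1/(1+exp(-eta)).
eta = 2.81.
exp(-eta) = exp(-2.81) = 0.060205.
mu = 1/(1+0.060205) = 0.9432

0.9432


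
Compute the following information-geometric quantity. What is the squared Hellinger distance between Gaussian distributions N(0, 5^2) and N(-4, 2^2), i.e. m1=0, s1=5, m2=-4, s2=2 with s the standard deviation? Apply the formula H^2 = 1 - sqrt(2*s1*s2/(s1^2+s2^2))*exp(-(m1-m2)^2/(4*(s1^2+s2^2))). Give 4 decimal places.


Squared Hellinger distance for Gaussians:
H^2 = 1 - sqrt(2*s1*s2/(s1^2+s2^2)) * exp(-(m1-m2)^2/(4*(s1^2+s2^2))).
s1^2 = 25, s2^2 = 4, s1^2+s2^2 = 29.
sqrt(2*5*2/(29)) = 0.830455.
(m1-m2)^2 = (4)^2 = 16.
exp(-16/(4*29)) = exp(-0.137931) = 0.871159.
H^2 = 1 - 0.830455*0.871159 = 0.2765

0.2765


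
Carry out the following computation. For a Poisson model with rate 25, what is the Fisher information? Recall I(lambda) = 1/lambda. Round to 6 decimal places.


Fisher information for Poisson: I(lambda) = 1/lambda.
lambda = 25.
I(lambda) = 1/25 = 0.040000

0.040000


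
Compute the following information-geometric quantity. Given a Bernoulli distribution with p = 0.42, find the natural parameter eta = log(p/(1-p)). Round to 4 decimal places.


Natural parameter for Bernoulli: eta = log(p/(1-p)).
p = 0.42, 1-p = 0.58.
p/(1-p) = 0.724138.
eta = log(0.724138) = -0.3228

-0.3228


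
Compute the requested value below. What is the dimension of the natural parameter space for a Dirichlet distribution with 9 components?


Exponential family dimension calculation:
Dirichlet with 9 components has 9 natural parameters.

9


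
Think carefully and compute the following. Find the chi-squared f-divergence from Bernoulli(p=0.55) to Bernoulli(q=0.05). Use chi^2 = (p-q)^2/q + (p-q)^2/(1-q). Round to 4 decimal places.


Chi-squared divergence between Bernoulli distributions:
chi^2 = (p-q)^2/q + (p-q)^2/(1-q).
p = 0.55, q = 0.05, p-q = 0.5.
(p-q)^2 = 0.25.
term1 = 0.25/0.05 = 5.0.
term2 = 0.25/0.95 = 0.263158.
chi^2 = 5.0 + 0.263158 = 5.2632

5.2632


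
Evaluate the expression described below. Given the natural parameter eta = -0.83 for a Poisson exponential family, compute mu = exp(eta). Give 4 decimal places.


Expectation parameter for Poisson exponential family:
mu = exp(eta).
eta = -0.83.
mu = exp(-0.83) = 0.4360

0.4360


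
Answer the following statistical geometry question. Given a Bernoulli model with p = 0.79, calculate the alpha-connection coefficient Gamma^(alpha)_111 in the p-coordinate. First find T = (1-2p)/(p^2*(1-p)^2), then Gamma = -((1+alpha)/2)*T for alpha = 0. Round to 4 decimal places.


Skewness (Amari-Chentsov) tensor: T = (1-2p)/(p^2*(1-p)^2).
p = 0.79, 1-2p = -0.58, p^2 = 0.6241, (1-p)^2 = 0.0441.
T = -0.58/(0.6241 * 0.0441) = -21.07343.
In the p-coordinate, Gamma^(alpha) = Gamma^(0) - (alpha/2)*T with Gamma^(0) = (1/2)*g'(p) = -T/2,
so Gamma^(alpha) = -((1+alpha)/2)*T.
alpha = 0, -(1+alpha)/2 = -0.5.
Gamma = -0.5 * -21.07343 = 10.5367

10.5367


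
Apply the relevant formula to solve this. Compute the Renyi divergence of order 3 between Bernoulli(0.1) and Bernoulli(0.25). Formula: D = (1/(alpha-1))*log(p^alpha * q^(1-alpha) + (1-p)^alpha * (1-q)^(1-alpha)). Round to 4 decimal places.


Renyi divergence of order alpha between Bernoulli distributions:
D = (1/(alpha-1))*log(p^alpha * q^(1-alpha) + (1-p)^alpha * (1-q)^(1-alpha)).
alpha = 3, p = 0.1, q = 0.25.
p^alpha * q^(1-alpha) = 0.1^3 * 0.25^-2 = 0.016.
(1-p)^alpha * (1-q)^(1-alpha) = 0.9^3 * 0.75^-2 = 1.296.
sum = 0.016 + 1.296 = 1.312.
D = (1/2)*log(1.312) = 0.1358

0.1358


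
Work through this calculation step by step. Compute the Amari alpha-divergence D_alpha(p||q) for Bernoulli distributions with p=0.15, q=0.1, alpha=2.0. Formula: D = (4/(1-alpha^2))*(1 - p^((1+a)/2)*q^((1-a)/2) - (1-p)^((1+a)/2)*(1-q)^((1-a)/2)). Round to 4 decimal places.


Amari alpha-divergence:
D = (4/(1-alpha^2))*(1 - p^((1+a)/2)*q^((1-a)/2) - (1-p)^((1+a)/2)*(1-q)^((1-a)/2)).
alpha = 2.0, p = 0.15, q = 0.1.
e1 = (1+alpha)/2 = 1.5, e2 = (1-alpha)/2 = -0.5.
t1 = p^e1 * q^e2 = 0.15^1.5 * 0.1^-0.5 = 0.183712.
t2 = (1-p)^e1 * (1-q)^e2 = 0.85^1.5 * 0.9^-0.5 = 0.826052.
4/(1-alpha^2) = -1.333333.
D = -1.333333*(1 - 0.183712 - 0.826052) = 0.0130

0.0130


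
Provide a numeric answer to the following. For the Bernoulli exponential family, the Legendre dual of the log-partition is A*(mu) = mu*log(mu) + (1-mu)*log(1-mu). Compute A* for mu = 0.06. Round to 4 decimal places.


Legendre transform for Bernoulli:
A*(mu) = mu*log(mu) + (1-mu)*log(1-mu).
mu = 0.06, 1-mu = 0.94.
mu*log(mu) = 0.06*log(0.06) = -0.168805.
(1-mu)*log(1-mu) = 0.94*log(0.94) = -0.058163.
A* = -0.168805 + -0.058163 = -0.2270

-0.2270
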